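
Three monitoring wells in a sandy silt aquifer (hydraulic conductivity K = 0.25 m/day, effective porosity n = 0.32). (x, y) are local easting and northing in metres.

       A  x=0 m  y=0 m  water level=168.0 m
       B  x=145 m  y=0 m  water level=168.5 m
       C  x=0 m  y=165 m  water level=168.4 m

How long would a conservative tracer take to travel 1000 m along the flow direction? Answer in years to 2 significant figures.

∂h/∂x = (168.5 − 168.0) / (145 − 0) = +0.003448
∂h/∂y = (168.4 − 168.0) / (165 − 0) = +0.002424
|∇h| = √(0.003448² + 0.002424²) = 0.004215
Seepage velocity v = K·i/n = 0.25 × 0.004215 / 0.32 = 0.003293 m/day.
t = 1000 / 0.003293 = 3.037e+05 days = 831 years.

830 years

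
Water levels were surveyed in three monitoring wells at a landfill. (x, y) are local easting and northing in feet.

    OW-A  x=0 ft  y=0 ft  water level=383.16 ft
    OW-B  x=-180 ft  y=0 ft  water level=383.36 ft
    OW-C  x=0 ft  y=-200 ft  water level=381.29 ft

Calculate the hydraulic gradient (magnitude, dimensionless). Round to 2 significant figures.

∂h/∂x = (383.36 − 383.16) / (-180 − 0) = -0.001111
∂h/∂y = (381.29 − 383.16) / (-200 − 0) = +0.009350
|∇h| = √(-0.001111² + 0.009350²) = 0.009416

0.0094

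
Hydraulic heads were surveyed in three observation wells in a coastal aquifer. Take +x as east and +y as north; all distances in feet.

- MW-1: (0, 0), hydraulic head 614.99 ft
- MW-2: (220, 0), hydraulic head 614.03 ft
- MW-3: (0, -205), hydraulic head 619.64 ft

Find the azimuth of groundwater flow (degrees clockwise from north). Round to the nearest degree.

∂h/∂x = (614.03 − 614.99) / (220 − 0) = -0.004364
∂h/∂y = (619.64 − 614.99) / (-205 − 0) = -0.02268
Flow direction (−∇h) has components (+0.004364 E, +0.02268 N).
Azimuth = atan2(E, N) = atan2(+0.004364, +0.02268) = 10.9° ≈ 011°.

011°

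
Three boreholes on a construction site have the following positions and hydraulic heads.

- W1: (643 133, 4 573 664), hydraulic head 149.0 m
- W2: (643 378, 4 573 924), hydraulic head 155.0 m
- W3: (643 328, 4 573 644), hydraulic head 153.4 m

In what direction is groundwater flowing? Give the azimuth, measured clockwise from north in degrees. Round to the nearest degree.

With h = a·x + b·y + c and W1 as origin, the differences give:
  245·a + 260·b = +6.0
  195·a + (-20)·b = +4.4
Eliminate b (×(-20) and ×260, subtract): -55600·a = -1264.00 → a = ∂h/∂x = +0.02273
Back-substitute: b = ∂h/∂y = +0.001655.
Flow direction (−∇h) has components (-0.02273 E, -0.001655 N).
Azimuth = atan2(E, N) = atan2(-0.02273, -0.001655) = 265.8° ≈ 266°.

266°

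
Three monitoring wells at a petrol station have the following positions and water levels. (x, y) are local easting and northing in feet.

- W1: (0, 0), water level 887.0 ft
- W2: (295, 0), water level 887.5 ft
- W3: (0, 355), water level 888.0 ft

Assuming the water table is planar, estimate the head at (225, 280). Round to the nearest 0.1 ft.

∂h/∂x = (887.5 − 887.0) / (295 − 0) = +0.001695
∂h/∂y = (888.0 − 887.0) / (355 − 0) = +0.002817
h(225, 280) = 887.0 + (+0.001695)·(225) + (+0.002817)·(280) = 887.0 +0.381 +0.789 = 888.170 ft.

888.2 ft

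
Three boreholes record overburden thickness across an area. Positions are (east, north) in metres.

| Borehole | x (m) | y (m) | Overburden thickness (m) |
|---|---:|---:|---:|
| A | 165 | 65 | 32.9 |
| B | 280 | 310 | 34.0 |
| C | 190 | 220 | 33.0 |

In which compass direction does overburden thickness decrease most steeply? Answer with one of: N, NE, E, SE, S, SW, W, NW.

Differences from A: to B (Δx, Δy, Δh) = (115, 245, +1.1); to C = (25, 155, +0.1).
Determinant of the coordinate differences = 115·155 − 25·245 = 11700.
∂d/∂x = [(+1.1)·155 − (+0.1)·245] / 11700 = +0.01248
∂d/∂y = [115·(+0.1) − 25·(+1.1)] / 11700 = -0.001368
Steepest decrease is along −∇f = (-0.01248 E, +0.001368 N) → west.

W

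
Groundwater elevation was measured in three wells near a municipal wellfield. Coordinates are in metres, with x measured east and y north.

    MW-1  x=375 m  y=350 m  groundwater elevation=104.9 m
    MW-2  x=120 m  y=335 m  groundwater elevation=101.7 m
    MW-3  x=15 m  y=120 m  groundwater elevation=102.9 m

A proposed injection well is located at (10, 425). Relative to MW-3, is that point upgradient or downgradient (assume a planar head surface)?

Taking MW-1 as reference: MW-2−MW-1 = (-255, -15, -3.2); MW-3−MW-1 = (-360, -230, -2.0).
Determinant of the coordinate differences = (-255)·(-230) − (-360)·(-15) = 53250.
∂h/∂x = [(-3.2)·(-230) − (-2.0)·(-15)] / 53250 = +0.01326
∂h/∂y = [(-255)·(-2.0) − (-360)·(-3.2)] / 53250 = -0.01206
Head at (10, 425) = 104.9 + (+0.01326)·(-365) + (-0.01206)·(75) = 99.16 m.
That is lower than the 102.9 m at MW-3, so the point is downgradient.

downgradient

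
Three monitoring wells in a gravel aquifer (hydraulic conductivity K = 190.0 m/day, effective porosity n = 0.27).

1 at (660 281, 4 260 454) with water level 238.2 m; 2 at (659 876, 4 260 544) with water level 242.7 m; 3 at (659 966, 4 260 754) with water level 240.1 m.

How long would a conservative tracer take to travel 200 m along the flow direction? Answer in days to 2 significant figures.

20 days

Taking 1 as reference: 2−1 = (-405, 90, +4.5); 3−1 = (-315, 300, +1.9).
Solve a·Δx + b·Δy = Δh: det = (-405)·300 − (-315)·90 = -93150.
∂h/∂x = [(+4.5)·300 − (+1.9)·90] / -93150 = -0.01266
∂h/∂y = [(-405)·(+1.9) − (-315)·(+4.5)] / -93150 = -0.006957
|∇h| = √(-0.01266² + -0.006957²) = 0.01445
Seepage velocity v = K·i/n = 190.0 × 0.01445 / 0.27 = 10.17 m/day.
t = 200 / 10.17 = 19.67 days.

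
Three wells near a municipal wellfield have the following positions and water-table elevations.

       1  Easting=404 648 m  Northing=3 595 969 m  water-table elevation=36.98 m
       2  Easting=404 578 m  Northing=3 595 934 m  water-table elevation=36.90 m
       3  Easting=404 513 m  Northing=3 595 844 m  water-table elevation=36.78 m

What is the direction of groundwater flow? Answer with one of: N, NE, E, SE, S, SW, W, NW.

SW

Differences from 1: to 2 (Δx, Δy, Δh) = (-70, -35, -0.08); to 3 = (-135, -125, -0.20).
Determinant of the coordinate differences = (-70)·(-125) − (-135)·(-35) = 4025.
∂h/∂x = [(-0.08)·(-125) − (-0.20)·(-35)] / 4025 = +0.0007453
∂h/∂y = [(-70)·(-0.20) − (-135)·(-0.08)] / 4025 = +0.0007950
Flow = −∇h = (-0.0007453 east, -0.0007950 north), which points southwest.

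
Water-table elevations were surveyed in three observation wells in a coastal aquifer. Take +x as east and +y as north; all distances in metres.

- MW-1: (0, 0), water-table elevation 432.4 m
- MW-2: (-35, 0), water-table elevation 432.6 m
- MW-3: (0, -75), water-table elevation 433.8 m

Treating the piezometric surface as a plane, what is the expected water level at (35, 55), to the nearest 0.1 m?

∂h/∂x = (432.6 − 432.4) / (-35 − 0) = -0.005714
∂h/∂y = (433.8 − 432.4) / (-75 − 0) = -0.01867
h(35, 55) = 432.4 + (-0.005714)·(35) + (-0.01867)·(55) = 432.4 -0.200 -1.027 = 431.173 m.

431.2 m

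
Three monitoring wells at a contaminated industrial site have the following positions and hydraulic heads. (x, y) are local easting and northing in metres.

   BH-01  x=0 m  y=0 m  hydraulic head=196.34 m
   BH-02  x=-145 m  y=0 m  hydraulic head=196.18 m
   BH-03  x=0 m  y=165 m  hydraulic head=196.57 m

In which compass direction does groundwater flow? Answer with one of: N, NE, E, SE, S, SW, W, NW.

SW

∂h/∂x = (196.18 − 196.34) / (-145 − 0) = +0.001103
∂h/∂y = (196.57 − 196.34) / (165 − 0) = +0.001394
Flow = −∇h = (-0.001103 east, -0.001394 north), which points southwest.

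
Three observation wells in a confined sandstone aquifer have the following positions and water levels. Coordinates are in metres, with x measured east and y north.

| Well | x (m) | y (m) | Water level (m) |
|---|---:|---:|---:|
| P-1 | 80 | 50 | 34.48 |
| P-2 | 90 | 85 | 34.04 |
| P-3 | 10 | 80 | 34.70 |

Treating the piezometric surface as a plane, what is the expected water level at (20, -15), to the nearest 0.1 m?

With h = a·x + b·y + c and P-1 as origin, the differences give:
  10·a + 35·b = -0.44
  (-70)·a + 30·b = +0.22
Eliminate b (×30 and ×35, subtract): 2750·a = -20.900 → a = ∂h/∂x = -0.007600
Back-substitute: b = ∂h/∂y = -0.01040.
h(20, -15) = 34.48 + (-0.007600)·(-60) + (-0.01040)·(-65) = 34.48 +0.456 +0.676 = 35.612 m.

35.6 m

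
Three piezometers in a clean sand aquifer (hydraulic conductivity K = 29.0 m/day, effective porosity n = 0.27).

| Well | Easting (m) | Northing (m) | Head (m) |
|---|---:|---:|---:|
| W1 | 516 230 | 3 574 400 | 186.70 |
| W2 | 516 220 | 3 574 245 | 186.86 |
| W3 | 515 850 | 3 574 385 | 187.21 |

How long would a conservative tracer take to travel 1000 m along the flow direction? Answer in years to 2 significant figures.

Taking W1 as reference: W2−W1 = (-10, -155, +0.16); W3−W1 = (-380, -15, +0.51).
Solve a·Δx + b·Δy = Δh: det = (-10)·(-15) − (-380)·(-155) = -58750.
∂h/∂x = [(+0.16)·(-15) − (+0.51)·(-155)] / -58750 = -0.001305
∂h/∂y = [(-10)·(+0.51) − (-380)·(+0.16)] / -58750 = -0.0009481
|∇h| = √(-0.001305² + -0.0009481²) = 0.001613
Seepage velocity v = K·i/n = 29.0 × 0.001613 / 0.27 = 0.1732 m/day.
t = 1000 / 0.1732 = 5774 days = 15.8 years.

16 years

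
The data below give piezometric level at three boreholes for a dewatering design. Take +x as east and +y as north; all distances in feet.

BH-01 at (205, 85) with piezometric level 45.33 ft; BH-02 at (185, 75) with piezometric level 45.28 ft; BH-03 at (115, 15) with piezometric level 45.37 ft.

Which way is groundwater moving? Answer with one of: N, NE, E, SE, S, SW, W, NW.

NW

Three-point gradient (reference BH-01): Δ to BH-02 = (-20, -10, -0.05), Δ to BH-03 = (-90, -70, +0.04).
∂h/∂x = +0.007800, ∂h/∂y = -0.01060 (det = 500).
Flow = −∇h = (-0.007800 east, +0.01060 north), which points northwest.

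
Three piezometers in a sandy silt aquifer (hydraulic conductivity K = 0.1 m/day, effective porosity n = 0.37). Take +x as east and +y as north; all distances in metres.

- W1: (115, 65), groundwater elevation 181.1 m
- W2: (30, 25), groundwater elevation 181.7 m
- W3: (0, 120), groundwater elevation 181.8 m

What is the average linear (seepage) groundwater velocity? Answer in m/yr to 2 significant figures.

0.66 m/yr

With h = a·x + b·y + c and W1 as origin, the differences give:
  (-85)·a + (-40)·b = +0.6
  (-115)·a + 55·b = +0.7
Eliminate b (×55 and ×(-40), subtract): -9275·a = 61.00 → a = ∂h/∂x = -0.006577
Back-substitute: b = ∂h/∂y = -0.001024.
|∇h| = √(-0.006577² + -0.001024²) = 0.006656
Seepage velocity v = K·i/n = 0.1 × 0.006656 / 0.37 = 0.001799 m/day = 0.6571 m/yr.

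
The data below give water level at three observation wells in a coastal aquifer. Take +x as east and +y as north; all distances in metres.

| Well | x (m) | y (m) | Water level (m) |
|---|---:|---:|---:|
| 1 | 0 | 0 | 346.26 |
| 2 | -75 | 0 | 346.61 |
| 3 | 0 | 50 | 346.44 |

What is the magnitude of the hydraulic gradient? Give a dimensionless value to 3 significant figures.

∂h/∂x = (346.61 − 346.26) / (-75 − 0) = -0.004667
∂h/∂y = (346.44 − 346.26) / (50 − 0) = +0.003600
|∇h| = √(-0.004667² + 0.003600²) = 0.005894

0.00589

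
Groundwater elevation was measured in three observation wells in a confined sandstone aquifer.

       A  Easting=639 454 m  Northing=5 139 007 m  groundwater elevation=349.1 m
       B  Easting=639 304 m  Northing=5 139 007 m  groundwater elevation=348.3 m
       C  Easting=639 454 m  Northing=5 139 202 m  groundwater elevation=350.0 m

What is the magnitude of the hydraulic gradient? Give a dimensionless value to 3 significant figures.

∂h/∂x = (348.3 − 349.1) / (639304 − 639454) = +0.005333
∂h/∂y = (350.0 − 349.1) / (5139202 − 5139007) = +0.004615
|∇h| = √(0.005333² + 0.004615²) = 0.007053

0.00705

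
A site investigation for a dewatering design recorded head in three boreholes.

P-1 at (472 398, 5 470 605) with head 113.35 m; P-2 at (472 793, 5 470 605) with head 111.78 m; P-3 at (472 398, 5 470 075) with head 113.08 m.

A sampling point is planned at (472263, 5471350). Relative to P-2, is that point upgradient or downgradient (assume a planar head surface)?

upgradient

∂h/∂x = (111.78 − 113.35) / (472793 − 472398) = -0.003975
∂h/∂y = (113.08 − 113.35) / (5470075 − 5470605) = +0.0005094
Head at (472263, 5471350) = 113.35 + (-0.003975)·(-135) + (+0.0005094)·(745) = 114.27 m.
That is higher than the 111.78 m at P-2, so the point is upgradient.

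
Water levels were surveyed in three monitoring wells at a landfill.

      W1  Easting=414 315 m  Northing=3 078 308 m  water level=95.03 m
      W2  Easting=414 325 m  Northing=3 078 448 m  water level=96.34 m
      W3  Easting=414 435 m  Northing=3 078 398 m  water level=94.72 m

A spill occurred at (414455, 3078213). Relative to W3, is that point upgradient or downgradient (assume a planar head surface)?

downgradient

Differences from W1: to W2 (Δx, Δy, Δh) = (10, 140, +1.31); to W3 = (120, 90, -0.31).
Determinant of the coordinate differences = 10·90 − 120·140 = -15900.
∂h/∂x = [(+1.31)·90 − (-0.31)·140] / -15900 = -0.01014
∂h/∂y = [10·(-0.31) − 120·(+1.31)] / -15900 = +0.01008
Head at (414455, 3078213) = 95.03 + (-0.01014)·(140) + (+0.01008)·(-95) = 92.65 m.
That is lower than the 94.72 m at W3, so the point is downgradient.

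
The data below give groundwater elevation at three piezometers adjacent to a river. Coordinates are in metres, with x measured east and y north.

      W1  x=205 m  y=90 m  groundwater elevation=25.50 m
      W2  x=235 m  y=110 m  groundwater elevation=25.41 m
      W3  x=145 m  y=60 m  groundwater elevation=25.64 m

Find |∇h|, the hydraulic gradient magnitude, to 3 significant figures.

Differences from W1: to W2 (Δx, Δy, Δh) = (30, 20, -0.09); to W3 = (-60, -30, +0.14).
Solve a·Δx + b·Δy = Δh: det = 30·(-30) − (-60)·20 = 300.
∂h/∂x = [(-0.09)·(-30) − (+0.14)·20] / 300 = -0.0003333
∂h/∂y = [30·(+0.14) − (-60)·(-0.09)] / 300 = -0.004000
|∇h| = √(-0.0003333² + -0.004000²) = 0.004014

0.00401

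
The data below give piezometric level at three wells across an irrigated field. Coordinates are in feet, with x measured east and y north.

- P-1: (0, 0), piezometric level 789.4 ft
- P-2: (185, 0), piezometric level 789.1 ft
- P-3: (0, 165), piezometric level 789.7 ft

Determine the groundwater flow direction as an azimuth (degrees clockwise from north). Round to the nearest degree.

∂h/∂x = (789.1 − 789.4) / (185 − 0) = -0.001622
∂h/∂y = (789.7 − 789.4) / (165 − 0) = +0.001818
Flow direction (−∇h) has components (+0.001622 E, -0.001818 N).
Azimuth = atan2(E, N) = atan2(+0.001622, -0.001818) = 138.3° ≈ 138°.

138°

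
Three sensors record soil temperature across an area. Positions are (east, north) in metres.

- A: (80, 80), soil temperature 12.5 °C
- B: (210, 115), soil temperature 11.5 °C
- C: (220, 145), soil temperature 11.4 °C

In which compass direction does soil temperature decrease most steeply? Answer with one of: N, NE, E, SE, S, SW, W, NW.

E

Taking A as reference: B−A = (130, 35, -1.0); C−A = (140, 65, -1.1).
Solve a·Δx + b·Δy = ΔT: det = 130·65 − 140·35 = 3550.
∂T/∂x = [(-1.0)·65 − (-1.1)·35] / 3550 = -0.007465
∂T/∂y = [130·(-1.1) − 140·(-1.0)] / 3550 = -0.0008451
Steepest decrease is along −∇f = (+0.007465 E, +0.0008451 N) → east.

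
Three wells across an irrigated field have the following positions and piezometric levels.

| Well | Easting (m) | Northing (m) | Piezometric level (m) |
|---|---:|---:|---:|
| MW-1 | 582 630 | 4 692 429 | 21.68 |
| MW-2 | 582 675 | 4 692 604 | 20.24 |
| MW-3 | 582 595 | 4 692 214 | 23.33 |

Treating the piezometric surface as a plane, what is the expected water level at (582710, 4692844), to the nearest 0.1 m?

18.4 m

Taking MW-1 as reference: MW-2−MW-1 = (45, 175, -1.44); MW-3−MW-1 = (-35, -215, +1.65).
Determinant of the coordinate differences = 45·(-215) − (-35)·175 = -3550.
∂h/∂x = [(-1.44)·(-215) − (+1.65)·175] / -3550 = -0.005873
∂h/∂y = [45·(+1.65) − (-35)·(-1.44)] / -3550 = -0.006718
h(582710, 4692844) = 21.68 + (-0.005873)·(80) + (-0.006718)·(415) = 21.68 -0.470 -2.788 = 18.422 m.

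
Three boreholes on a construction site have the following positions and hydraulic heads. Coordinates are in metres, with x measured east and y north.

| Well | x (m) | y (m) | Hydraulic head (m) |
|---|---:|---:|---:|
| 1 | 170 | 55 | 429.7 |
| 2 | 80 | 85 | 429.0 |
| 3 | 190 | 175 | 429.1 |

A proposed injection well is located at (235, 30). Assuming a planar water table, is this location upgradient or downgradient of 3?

Differences from 1: to 2 (Δx, Δy, Δh) = (-90, 30, -0.7); to 3 = (20, 120, -0.6).
Determinant of the coordinate differences = (-90)·120 − 20·30 = -11400.
∂h/∂x = [(-0.7)·120 − (-0.6)·30] / -11400 = +0.005789
∂h/∂y = [(-90)·(-0.6) − 20·(-0.7)] / -11400 = -0.005965
Head at (235, 30) = 429.7 + (+0.005789)·(65) + (-0.005965)·(-25) = 430.23 m.
That is higher than the 429.1 m at 3, so the point is upgradient.

upgradient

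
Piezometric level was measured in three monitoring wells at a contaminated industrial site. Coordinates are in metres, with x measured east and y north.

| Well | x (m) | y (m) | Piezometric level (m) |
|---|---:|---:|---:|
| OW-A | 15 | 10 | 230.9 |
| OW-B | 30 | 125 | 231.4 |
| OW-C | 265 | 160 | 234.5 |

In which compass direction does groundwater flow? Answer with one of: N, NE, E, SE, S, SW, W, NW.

W

With h = a·x + b·y + c and OW-A as origin, the differences give:
  15·a + 115·b = +0.5
  250·a + 150·b = +3.6
Eliminate b (×150 and ×115, subtract): -26500·a = -339.00 → a = ∂h/∂x = +0.01279
Back-substitute: b = ∂h/∂y = +0.002679.
Flow = −∇h = (-0.01279 east, -0.002679 north), which points west.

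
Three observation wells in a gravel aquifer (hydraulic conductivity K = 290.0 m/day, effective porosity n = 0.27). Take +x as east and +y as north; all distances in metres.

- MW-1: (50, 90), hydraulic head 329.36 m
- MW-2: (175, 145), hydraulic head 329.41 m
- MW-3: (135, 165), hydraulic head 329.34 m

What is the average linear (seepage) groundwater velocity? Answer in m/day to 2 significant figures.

1.9 m/day

Taking MW-1 as reference: MW-2−MW-1 = (125, 55, +0.05); MW-3−MW-1 = (85, 75, -0.02).
Determinant of the coordinate differences = 125·75 − 85·55 = 4700.
∂h/∂x = [(+0.05)·75 − (-0.02)·55] / 4700 = +0.001032
∂h/∂y = [125·(-0.02) − 85·(+0.05)] / 4700 = -0.001436
|∇h| = √(0.001032² + -0.001436²) = 0.001768
Seepage velocity v = K·i/n = 290.0 × 0.001768 / 0.27 = 1.899 m/day.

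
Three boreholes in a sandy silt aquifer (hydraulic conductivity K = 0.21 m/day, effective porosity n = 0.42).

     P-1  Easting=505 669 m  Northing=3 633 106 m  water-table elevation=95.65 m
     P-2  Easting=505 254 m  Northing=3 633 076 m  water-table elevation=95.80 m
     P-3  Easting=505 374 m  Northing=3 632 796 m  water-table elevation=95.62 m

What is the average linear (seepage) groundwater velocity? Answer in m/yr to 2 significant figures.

Three-point gradient (reference P-1): Δ to P-2 = (-415, -30, +0.15), Δ to P-3 = (-295, -310, -0.03).
∂h/∂x = -0.0003957, ∂h/∂y = +0.0004733 (det = 119800).
|∇h| = √(-0.0003957² + 0.0004733²) = 0.0006169
Seepage velocity v = K·i/n = 0.21 × 0.0006169 / 0.42 = 0.0003084 m/day = 0.1126 m/yr.

0.11 m/yr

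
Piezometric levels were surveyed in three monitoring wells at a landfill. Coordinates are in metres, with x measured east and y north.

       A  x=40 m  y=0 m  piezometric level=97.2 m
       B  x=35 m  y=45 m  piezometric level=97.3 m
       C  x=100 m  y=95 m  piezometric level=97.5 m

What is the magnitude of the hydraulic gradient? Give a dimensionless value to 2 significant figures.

0.0027

Taking A as reference: B−A = (-5, 45, +0.1); C−A = (60, 95, +0.3).
Solve a·Δx + b·Δy = Δh: det = (-5)·95 − 60·45 = -3175.
∂h/∂x = [(+0.1)·95 − (+0.3)·45] / -3175 = +0.001260
∂h/∂y = [(-5)·(+0.3) − 60·(+0.1)] / -3175 = +0.002362
|∇h| = √(0.001260² + 0.002362²) = 0.002677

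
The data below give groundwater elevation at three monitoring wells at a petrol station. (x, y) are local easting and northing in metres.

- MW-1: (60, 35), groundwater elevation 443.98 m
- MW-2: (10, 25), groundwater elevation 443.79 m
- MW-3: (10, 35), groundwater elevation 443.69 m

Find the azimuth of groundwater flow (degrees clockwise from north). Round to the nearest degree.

330°

Taking MW-1 as reference: MW-2−MW-1 = (-50, -10, -0.19); MW-3−MW-1 = (-50, 0, -0.29).
Solve a·Δx + b·Δy = Δh: det = (-50)·0 − (-50)·(-10) = -500.
∂h/∂x = [(-0.19)·0 − (-0.29)·(-10)] / -500 = +0.005800
∂h/∂y = [(-50)·(-0.29) − (-50)·(-0.19)] / -500 = -0.01000
Flow direction (−∇h) has components (-0.005800 E, +0.01000 N).
Azimuth = atan2(E, N) = atan2(-0.005800, +0.01000) = 329.9° ≈ 330°.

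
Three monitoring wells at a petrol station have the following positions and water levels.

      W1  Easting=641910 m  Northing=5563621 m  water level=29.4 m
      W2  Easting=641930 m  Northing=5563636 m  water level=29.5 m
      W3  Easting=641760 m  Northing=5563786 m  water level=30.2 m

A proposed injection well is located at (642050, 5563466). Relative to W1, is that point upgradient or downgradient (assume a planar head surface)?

Differences from W1: to W2 (Δx, Δy, Δh) = (20, 15, +0.1); to W3 = (-150, 165, +0.8).
Determinant of the coordinate differences = 20·165 − (-150)·15 = 5550.
∂h/∂x = [(+0.1)·165 − (+0.8)·15] / 5550 = +0.0008108
∂h/∂y = [20·(+0.8) − (-150)·(+0.1)] / 5550 = +0.005586
Head at (642050, 5563466) = 29.4 + (+0.0008108)·(140) + (+0.005586)·(-155) = 28.65 m.
That is lower than the 29.4 m at W1, so the point is downgradient.

downgradient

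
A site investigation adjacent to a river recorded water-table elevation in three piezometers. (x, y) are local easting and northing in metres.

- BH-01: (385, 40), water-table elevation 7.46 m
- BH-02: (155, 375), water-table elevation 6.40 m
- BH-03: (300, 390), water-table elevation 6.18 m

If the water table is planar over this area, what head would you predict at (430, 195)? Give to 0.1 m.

6.8 m

Differences from BH-01: to BH-02 (Δx, Δy, Δh) = (-230, 335, -1.06); to BH-03 = (-85, 350, -1.28).
Determinant of the coordinate differences = (-230)·350 − (-85)·335 = -52025.
∂h/∂x = [(-1.06)·350 − (-1.28)·335] / -52025 = -0.001111
∂h/∂y = [(-230)·(-1.28) − (-85)·(-1.06)] / -52025 = -0.003927
h(430, 195) = 7.46 + (-0.001111)·(45) + (-0.003927)·(155) = 7.46 -0.050 -0.609 = 6.801 m.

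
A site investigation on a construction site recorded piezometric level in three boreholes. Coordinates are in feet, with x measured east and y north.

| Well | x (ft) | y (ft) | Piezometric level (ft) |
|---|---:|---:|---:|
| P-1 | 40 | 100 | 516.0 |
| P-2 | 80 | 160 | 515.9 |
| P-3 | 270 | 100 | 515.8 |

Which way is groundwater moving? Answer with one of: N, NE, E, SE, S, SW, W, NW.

NE

Taking P-1 as reference: P-2−P-1 = (40, 60, -0.1); P-3−P-1 = (230, 0, -0.2).
Solve a·Δx + b·Δy = Δh: det = 40·0 − 230·60 = -13800.
∂h/∂x = [(-0.1)·0 − (-0.2)·60] / -13800 = -0.0008696
∂h/∂y = [40·(-0.2) − 230·(-0.1)] / -13800 = -0.001087
Flow = −∇h = (+0.0008696 east, +0.001087 north), which points northeast.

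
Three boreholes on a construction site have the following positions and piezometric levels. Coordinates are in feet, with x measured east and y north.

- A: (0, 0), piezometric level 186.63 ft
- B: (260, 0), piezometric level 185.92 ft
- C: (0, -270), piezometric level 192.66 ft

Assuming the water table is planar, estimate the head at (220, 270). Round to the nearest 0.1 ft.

180.0 ft

∂h/∂x = (185.92 − 186.63) / (260 − 0) = -0.002731
∂h/∂y = (192.66 − 186.63) / (-270 − 0) = -0.02233
h(220, 270) = 186.63 + (-0.002731)·(220) + (-0.02233)·(270) = 186.63 -0.601 -6.030 = 179.999 ft.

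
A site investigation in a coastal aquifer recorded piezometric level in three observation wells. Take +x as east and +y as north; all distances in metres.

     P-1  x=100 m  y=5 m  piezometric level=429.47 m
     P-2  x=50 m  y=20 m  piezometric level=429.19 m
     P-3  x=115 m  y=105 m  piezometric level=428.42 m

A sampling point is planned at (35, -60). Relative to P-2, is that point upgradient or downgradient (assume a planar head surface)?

upgradient

Differences from P-1: to P-2 (Δx, Δy, Δh) = (-50, 15, -0.28); to P-3 = (15, 100, -1.05).
Solve a·Δx + b·Δy = Δh: det = (-50)·100 − 15·15 = -5225.
∂h/∂x = [(-0.28)·100 − (-1.05)·15] / -5225 = +0.002344
∂h/∂y = [(-50)·(-1.05) − 15·(-0.28)] / -5225 = -0.01085
Head at (35, -60) = 429.47 + (+0.002344)·(-65) + (-0.01085)·(-65) = 430.02 m.
That is higher than the 429.19 m at P-2, so the point is upgradient.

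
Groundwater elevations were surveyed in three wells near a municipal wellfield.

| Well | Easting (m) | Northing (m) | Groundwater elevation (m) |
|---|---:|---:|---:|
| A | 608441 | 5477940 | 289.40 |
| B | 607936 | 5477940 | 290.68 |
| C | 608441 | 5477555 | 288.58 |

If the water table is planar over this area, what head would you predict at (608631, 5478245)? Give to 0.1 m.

∂h/∂x = (290.68 − 289.40) / (607936 − 608441) = -0.002535
∂h/∂y = (288.58 − 289.40) / (5477555 − 5477940) = +0.002130
h(608631, 5478245) = 289.40 + (-0.002535)·(190) + (+0.002130)·(305) = 289.40 -0.482 +0.650 = 289.568 m.

289.6 m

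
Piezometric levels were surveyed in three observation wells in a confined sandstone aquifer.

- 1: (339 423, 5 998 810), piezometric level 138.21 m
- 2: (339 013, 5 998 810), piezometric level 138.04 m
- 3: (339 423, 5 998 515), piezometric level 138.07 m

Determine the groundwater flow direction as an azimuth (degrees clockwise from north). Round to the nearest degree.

221°

∂h/∂x = (138.04 − 138.21) / (339013 − 339423) = +0.0004146
∂h/∂y = (138.07 − 138.21) / (5998515 − 5998810) = +0.0004746
Flow direction (−∇h) has components (-0.0004146 E, -0.0004746 N).
Azimuth = atan2(E, N) = atan2(-0.0004146, -0.0004746) = 221.1° ≈ 221°.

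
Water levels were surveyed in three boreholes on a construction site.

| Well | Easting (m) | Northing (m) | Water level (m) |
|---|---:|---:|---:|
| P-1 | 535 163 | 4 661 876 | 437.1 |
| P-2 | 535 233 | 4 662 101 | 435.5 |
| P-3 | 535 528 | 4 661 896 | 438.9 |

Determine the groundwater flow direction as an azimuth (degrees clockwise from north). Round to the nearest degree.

Differences from P-1: to P-2 (Δx, Δy, Δh) = (70, 225, -1.6); to P-3 = (365, 20, +1.8).
Determinant of the coordinate differences = 70·20 − 365·225 = -80725.
∂h/∂x = [(-1.6)·20 − (+1.8)·225] / -80725 = +0.005413
∂h/∂y = [70·(+1.8) − 365·(-1.6)] / -80725 = -0.008795
Flow direction (−∇h) has components (-0.005413 E, +0.008795 N).
Azimuth = atan2(E, N) = atan2(-0.005413, +0.008795) = 328.4° ≈ 328°.

328°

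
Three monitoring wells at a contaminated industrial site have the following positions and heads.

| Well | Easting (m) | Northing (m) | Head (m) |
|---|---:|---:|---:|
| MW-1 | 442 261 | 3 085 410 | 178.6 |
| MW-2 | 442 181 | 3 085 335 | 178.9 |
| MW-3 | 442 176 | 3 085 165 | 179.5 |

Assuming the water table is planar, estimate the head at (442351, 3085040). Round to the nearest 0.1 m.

Differences from MW-1: to MW-2 (Δx, Δy, Δh) = (-80, -75, +0.3); to MW-3 = (-85, -245, +0.9).
Solve a·Δx + b·Δy = Δh: det = (-80)·(-245) − (-85)·(-75) = 13225.
∂h/∂x = [(+0.3)·(-245) − (+0.9)·(-75)] / 13225 = -0.0004537
∂h/∂y = [(-80)·(+0.9) − (-85)·(+0.3)] / 13225 = -0.003516
h(442351, 3085040) = 178.6 + (-0.0004537)·(90) + (-0.003516)·(-370) = 178.6 -0.041 +1.301 = 179.860 m.

179.9 m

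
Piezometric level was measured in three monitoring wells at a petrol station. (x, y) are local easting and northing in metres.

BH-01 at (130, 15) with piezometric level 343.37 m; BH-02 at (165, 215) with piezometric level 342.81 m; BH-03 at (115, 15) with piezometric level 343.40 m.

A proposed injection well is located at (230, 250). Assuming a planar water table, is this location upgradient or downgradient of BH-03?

downgradient

With h = a·x + b·y + c and BH-01 as origin, the differences give:
  35·a + 200·b = -0.56
  (-15)·a + 0·b = +0.03
Eliminate b (×0 and ×200, subtract): 3000·a = -6.000 → a = ∂h/∂x = -0.002000
Back-substitute: b = ∂h/∂y = -0.002450.
Head at (230, 250) = 343.37 + (-0.002000)·(100) + (-0.002450)·(235) = 342.59 m.
That is lower than the 343.40 m at BH-03, so the point is downgradient.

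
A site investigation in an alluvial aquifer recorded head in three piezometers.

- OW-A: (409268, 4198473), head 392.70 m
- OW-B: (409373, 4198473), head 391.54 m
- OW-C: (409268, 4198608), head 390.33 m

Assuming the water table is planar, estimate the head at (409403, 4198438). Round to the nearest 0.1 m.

∂h/∂x = (391.54 − 392.70) / (409373 − 409268) = -0.01105
∂h/∂y = (390.33 − 392.70) / (4198608 − 4198473) = -0.01756
h(409403, 4198438) = 392.70 + (-0.01105)·(135) + (-0.01756)·(-35) = 392.70 -1.491 +0.614 = 391.823 m.

391.8 m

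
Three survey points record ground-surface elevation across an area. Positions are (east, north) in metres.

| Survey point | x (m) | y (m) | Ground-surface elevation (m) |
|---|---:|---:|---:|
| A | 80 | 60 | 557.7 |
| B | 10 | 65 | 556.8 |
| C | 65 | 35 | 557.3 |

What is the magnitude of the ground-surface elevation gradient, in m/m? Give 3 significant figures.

Taking A as reference: B−A = (-70, 5, -0.9); C−A = (-15, -25, -0.4).
Determinant of the coordinate differences = (-70)·(-25) − (-15)·5 = 1825.
∂z/∂x = [(-0.9)·(-25) − (-0.4)·5] / 1825 = +0.01342
∂z/∂y = [(-70)·(-0.4) − (-15)·(-0.9)] / 1825 = +0.007945
|∇f| = √(0.01342² + 0.007945²) = 0.0156 m/m

0.0156 m/m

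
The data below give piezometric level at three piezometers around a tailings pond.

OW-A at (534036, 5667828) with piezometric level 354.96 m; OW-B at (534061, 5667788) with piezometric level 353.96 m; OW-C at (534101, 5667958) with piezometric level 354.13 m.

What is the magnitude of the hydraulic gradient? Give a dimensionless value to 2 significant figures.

0.029

Three-point gradient (reference OW-A): Δ to OW-B = (25, -40, -1.00), Δ to OW-C = (65, 130, -0.83).
∂h/∂x = -0.02790, ∂h/∂y = +0.007564 (det = 5850).
|∇h| = √(-0.02790² + 0.007564²) = 0.02891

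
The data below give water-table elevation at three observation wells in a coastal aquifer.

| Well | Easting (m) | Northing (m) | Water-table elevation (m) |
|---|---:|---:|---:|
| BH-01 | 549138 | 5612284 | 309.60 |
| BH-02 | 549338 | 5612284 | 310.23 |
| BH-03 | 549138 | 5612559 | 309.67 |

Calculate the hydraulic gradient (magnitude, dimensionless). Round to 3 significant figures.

0.00316

∂h/∂x = (310.23 − 309.60) / (549338 − 549138) = +0.003150
∂h/∂y = (309.67 − 309.60) / (5612559 − 5612284) = +0.0002545
|∇h| = √(0.003150² + 0.0002545²) = 0.00316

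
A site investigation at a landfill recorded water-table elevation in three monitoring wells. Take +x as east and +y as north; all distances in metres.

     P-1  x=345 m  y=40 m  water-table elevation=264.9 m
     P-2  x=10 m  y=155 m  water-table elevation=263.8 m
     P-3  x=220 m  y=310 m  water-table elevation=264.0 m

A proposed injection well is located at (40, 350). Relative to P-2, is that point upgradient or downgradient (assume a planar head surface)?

downgradient

With h = a·x + b·y + c and P-1 as origin, the differences give:
  (-335)·a + 115·b = -1.1
  (-125)·a + 270·b = -0.9
Eliminate b (×270 and ×115, subtract): -76075·a = -193.50 → a = ∂h/∂x = +0.002544
Back-substitute: b = ∂h/∂y = -0.002156.
Head at (40, 350) = 264.9 + (+0.002544)·(-305) + (-0.002156)·(310) = 263.46 m.
That is lower than the 263.8 m at P-2, so the point is downgradient.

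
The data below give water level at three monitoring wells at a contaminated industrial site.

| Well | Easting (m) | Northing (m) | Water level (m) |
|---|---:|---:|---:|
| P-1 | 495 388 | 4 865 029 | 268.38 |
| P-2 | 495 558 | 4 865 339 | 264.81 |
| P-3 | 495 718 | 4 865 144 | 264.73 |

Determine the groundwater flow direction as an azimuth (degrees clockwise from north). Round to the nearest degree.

Differences from P-1: to P-2 (Δx, Δy, Δh) = (170, 310, -3.57); to P-3 = (330, 115, -3.65).
Determinant of the coordinate differences = 170·115 − 330·310 = -82750.
∂h/∂x = [(-3.57)·115 − (-3.65)·310] / -82750 = -0.008712
∂h/∂y = [170·(-3.65) − 330·(-3.57)] / -82750 = -0.006738
Flow direction (−∇h) has components (+0.008712 E, +0.006738 N).
Azimuth = atan2(E, N) = atan2(+0.008712, +0.006738) = 52.3° ≈ 052°.

052°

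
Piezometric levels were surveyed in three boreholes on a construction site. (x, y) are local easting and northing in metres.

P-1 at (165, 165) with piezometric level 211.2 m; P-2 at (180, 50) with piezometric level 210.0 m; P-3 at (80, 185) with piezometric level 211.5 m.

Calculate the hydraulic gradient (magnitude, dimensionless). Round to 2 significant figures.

0.010

Differences from P-1: to P-2 (Δx, Δy, Δh) = (15, -115, -1.2); to P-3 = (-85, 20, +0.3).
Solve a·Δx + b·Δy = Δh: det = 15·20 − (-85)·(-115) = -9475.
∂h/∂x = [(-1.2)·20 − (+0.3)·(-115)] / -9475 = -0.001108
∂h/∂y = [15·(+0.3) − (-85)·(-1.2)] / -9475 = +0.01029
|∇h| = √(-0.001108² + 0.01029²) = 0.01035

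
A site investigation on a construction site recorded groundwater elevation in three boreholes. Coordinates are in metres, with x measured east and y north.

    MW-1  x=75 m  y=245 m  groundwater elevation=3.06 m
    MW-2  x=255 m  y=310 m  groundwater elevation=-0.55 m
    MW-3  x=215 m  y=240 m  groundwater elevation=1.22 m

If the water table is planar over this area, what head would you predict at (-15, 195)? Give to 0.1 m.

5.2 m

Differences from MW-1: to MW-2 (Δx, Δy, Δh) = (180, 65, -3.61); to MW-3 = (140, -5, -1.84).
Determinant of the coordinate differences = 180·(-5) − 140·65 = -10000.
∂h/∂x = [(-3.61)·(-5) − (-1.84)·65] / -10000 = -0.01377
∂h/∂y = [180·(-1.84) − 140·(-3.61)] / -10000 = -0.01742
h(-15, 195) = 3.06 + (-0.01377)·(-90) + (-0.01742)·(-50) = 3.06 +1.239 +0.871 = 5.170 m.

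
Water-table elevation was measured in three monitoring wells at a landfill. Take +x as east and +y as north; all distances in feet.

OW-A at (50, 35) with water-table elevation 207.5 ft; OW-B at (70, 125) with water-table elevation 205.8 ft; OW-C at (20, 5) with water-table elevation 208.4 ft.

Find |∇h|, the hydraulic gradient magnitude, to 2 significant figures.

Differences from OW-A: to OW-B (Δx, Δy, Δh) = (20, 90, -1.7); to OW-C = (-30, -30, +0.9).
Solve a·Δx + b·Δy = Δh: det = 20·(-30) − (-30)·90 = 2100.
∂h/∂x = [(-1.7)·(-30) − (+0.9)·90] / 2100 = -0.01429
∂h/∂y = [20·(+0.9) − (-30)·(-1.7)] / 2100 = -0.01571
|∇h| = √(-0.01429² + -0.01571²) = 0.02124

0.021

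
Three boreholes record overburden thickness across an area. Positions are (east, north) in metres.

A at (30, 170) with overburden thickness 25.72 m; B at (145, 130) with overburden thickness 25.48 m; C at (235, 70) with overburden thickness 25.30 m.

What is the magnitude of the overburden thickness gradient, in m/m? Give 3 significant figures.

Taking A as reference: B−A = (115, -40, -0.24); C−A = (205, -100, -0.42).
Determinant of the coordinate differences = 115·(-100) − 205·(-40) = -3300.
∂d/∂x = [(-0.24)·(-100) − (-0.42)·(-40)] / -3300 = -0.002182
∂d/∂y = [115·(-0.42) − 205·(-0.24)] / -3300 = -0.0002727
|∇f| = √(-0.002182² + -0.0002727²) = 0.002199 m/m

0.00220 m/m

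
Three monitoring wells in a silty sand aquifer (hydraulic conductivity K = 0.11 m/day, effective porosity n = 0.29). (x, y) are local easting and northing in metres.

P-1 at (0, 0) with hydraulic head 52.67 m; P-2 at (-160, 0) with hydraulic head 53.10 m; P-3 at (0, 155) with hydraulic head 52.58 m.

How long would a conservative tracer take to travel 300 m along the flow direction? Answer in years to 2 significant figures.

790 years

∂h/∂x = (53.10 − 52.67) / (-160 − 0) = -0.002687
∂h/∂y = (52.58 − 52.67) / (155 − 0) = -0.0005806
|∇h| = √(-0.002687² + -0.0005806²) = 0.002749
Seepage velocity v = K·i/n = 0.11 × 0.002749 / 0.29 = 0.001043 m/day.
t = 300 / 0.001043 = 2.876e+05 days = 787 years.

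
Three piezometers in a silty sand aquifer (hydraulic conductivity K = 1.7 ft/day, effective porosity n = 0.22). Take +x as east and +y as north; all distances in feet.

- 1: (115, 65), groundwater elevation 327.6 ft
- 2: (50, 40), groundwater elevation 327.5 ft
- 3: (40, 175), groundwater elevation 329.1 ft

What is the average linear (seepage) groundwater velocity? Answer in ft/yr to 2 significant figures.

Differences from 1: to 2 (Δx, Δy, Δh) = (-65, -25, -0.1); to 3 = (-75, 110, +1.5).
Determinant of the coordinate differences = (-65)·110 − (-75)·(-25) = -9025.
∂h/∂x = [(-0.1)·110 − (+1.5)·(-25)] / -9025 = -0.002936
∂h/∂y = [(-65)·(+1.5) − (-75)·(-0.1)] / -9025 = +0.01163
|∇h| = √(-0.002936² + 0.01163²) = 0.01199
Seepage velocity v = K·i/n = 1.7 × 0.01199 / 0.22 = 0.09265 ft/day = 33.84 ft/yr.

34 ft/yr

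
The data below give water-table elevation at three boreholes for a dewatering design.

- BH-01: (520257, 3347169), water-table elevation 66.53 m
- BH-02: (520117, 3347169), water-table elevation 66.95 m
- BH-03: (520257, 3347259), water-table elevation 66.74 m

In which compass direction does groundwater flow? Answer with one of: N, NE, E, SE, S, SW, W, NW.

∂h/∂x = (66.95 − 66.53) / (520117 − 520257) = -0.003000
∂h/∂y = (66.74 − 66.53) / (3347259 − 3347169) = +0.002333
Flow = −∇h = (+0.003000 east, -0.002333 north), which points southeast.

SE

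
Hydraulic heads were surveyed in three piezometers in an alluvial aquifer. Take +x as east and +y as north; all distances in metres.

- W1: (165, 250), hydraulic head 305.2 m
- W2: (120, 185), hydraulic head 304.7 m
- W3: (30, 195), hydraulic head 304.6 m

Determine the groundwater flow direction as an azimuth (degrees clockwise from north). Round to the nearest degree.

196°

With h = a·x + b·y + c and W1 as origin, the differences give:
  (-45)·a + (-65)·b = -0.5
  (-135)·a + (-55)·b = -0.6
Eliminate b (×(-55) and ×(-65), subtract): -6300·a = -11.50 → a = ∂h/∂x = +0.001825
Back-substitute: b = ∂h/∂y = +0.006429.
Flow direction (−∇h) has components (-0.001825 E, -0.006429 N).
Azimuth = atan2(E, N) = atan2(-0.001825, -0.006429) = 195.9° ≈ 196°.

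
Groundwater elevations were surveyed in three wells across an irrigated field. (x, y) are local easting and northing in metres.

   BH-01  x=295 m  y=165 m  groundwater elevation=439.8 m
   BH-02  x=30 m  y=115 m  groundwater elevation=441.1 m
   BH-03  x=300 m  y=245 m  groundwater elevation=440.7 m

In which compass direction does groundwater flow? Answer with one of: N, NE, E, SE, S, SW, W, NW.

Three-point gradient (reference BH-01): Δ to BH-02 = (-265, -50, +1.3), Δ to BH-03 = (5, 80, +0.9).
∂h/∂x = -0.007112, ∂h/∂y = +0.01169 (det = -20950).
Flow = −∇h = (+0.007112 east, -0.01169 north), which points southeast.

SE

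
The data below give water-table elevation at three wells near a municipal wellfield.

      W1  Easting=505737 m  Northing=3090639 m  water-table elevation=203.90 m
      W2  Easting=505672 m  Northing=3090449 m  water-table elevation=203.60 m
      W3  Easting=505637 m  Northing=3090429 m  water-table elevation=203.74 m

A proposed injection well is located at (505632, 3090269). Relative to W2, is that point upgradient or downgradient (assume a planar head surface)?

With h = a·x + b·y + c and W1 as origin, the differences give:
  (-65)·a + (-190)·b = -0.30
  (-100)·a + (-210)·b = -0.16
Eliminate b (×(-210) and ×(-190), subtract): -5350·a = 32.600 → a = ∂h/∂x = -0.006093
Back-substitute: b = ∂h/∂y = +0.003664.
Head at (505632, 3090269) = 203.90 + (-0.006093)·(-105) + (+0.003664)·(-370) = 203.18 m.
That is lower than the 203.60 m at W2, so the point is downgradient.

downgradient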